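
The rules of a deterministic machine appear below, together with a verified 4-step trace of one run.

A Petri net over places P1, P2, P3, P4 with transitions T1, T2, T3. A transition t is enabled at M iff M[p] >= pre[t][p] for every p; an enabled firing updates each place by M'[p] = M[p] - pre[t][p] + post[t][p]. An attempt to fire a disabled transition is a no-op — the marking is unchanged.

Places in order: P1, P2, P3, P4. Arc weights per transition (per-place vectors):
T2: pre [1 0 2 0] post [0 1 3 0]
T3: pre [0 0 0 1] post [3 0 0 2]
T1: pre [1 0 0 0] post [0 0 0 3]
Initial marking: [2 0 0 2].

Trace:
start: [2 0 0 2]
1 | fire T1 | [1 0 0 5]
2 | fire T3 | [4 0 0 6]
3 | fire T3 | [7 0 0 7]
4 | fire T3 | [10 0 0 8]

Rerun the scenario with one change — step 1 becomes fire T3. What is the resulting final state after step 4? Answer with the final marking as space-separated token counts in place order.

14 0 0 6

(re-executing from step 1 with the substitution; state before step 1: [2 0 0 2])
1 | fire T3 | [5 0 0 3]
2 | fire T3 | [8 0 0 4]
3 | fire T3 | [11 0 0 5]
4 | fire T3 | [14 0 0 6]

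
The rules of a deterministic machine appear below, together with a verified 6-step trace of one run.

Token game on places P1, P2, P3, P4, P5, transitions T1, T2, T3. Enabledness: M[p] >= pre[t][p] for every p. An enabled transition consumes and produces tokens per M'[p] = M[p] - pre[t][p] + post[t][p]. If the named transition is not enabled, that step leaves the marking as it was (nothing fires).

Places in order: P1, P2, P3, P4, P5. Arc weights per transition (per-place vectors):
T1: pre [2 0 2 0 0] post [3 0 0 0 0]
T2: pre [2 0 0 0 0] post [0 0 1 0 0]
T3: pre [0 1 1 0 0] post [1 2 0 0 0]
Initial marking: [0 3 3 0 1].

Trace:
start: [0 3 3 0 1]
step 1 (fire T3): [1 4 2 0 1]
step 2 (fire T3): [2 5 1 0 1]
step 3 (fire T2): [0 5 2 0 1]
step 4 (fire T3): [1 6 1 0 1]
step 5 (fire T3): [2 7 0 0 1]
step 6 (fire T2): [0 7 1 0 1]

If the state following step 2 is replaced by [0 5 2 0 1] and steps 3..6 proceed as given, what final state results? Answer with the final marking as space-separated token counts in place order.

0 7 1 0 1

state after step 2 := [0 5 2 0 1]
step 3 (fire T2): [0 5 2 0 1]
step 4 (fire T3): [1 6 1 0 1]
step 5 (fire T3): [2 7 0 0 1]
step 6 (fire T2): [0 7 1 0 1]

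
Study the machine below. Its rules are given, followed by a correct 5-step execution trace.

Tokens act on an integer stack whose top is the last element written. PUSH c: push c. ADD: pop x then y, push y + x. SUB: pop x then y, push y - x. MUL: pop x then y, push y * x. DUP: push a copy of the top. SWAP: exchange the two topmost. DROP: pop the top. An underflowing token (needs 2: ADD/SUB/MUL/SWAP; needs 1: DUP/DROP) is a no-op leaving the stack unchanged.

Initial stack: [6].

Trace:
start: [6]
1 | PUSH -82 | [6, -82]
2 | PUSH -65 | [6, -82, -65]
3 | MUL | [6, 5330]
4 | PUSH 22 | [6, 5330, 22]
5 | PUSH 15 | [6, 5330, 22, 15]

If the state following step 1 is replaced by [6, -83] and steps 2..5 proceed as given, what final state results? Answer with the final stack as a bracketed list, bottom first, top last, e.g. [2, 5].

[6, 5395, 22, 15]

state after step 1 := [6, -83]
2 | PUSH -65 | [6, -83, -65]
3 | MUL | [6, 5395]
4 | PUSH 22 | [6, 5395, 22]
5 | PUSH 15 | [6, 5395, 22, 15]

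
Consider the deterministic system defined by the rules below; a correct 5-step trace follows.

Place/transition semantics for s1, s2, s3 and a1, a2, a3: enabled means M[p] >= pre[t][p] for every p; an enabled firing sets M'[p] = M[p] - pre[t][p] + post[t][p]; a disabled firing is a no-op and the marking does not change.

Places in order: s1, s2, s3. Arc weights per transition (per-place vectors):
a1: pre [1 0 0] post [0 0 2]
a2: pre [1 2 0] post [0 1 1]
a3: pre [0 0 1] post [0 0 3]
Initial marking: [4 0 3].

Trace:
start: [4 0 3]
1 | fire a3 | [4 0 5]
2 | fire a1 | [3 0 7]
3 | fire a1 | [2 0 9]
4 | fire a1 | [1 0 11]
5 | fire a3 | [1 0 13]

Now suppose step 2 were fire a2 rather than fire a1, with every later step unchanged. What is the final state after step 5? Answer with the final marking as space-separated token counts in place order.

2 0 11

(re-executing from step 2 with the substitution; state before step 2: [4 0 5])
2 | fire a2 | [4 0 5]
3 | fire a1 | [3 0 7]
4 | fire a1 | [2 0 9]
5 | fire a3 | [2 0 11]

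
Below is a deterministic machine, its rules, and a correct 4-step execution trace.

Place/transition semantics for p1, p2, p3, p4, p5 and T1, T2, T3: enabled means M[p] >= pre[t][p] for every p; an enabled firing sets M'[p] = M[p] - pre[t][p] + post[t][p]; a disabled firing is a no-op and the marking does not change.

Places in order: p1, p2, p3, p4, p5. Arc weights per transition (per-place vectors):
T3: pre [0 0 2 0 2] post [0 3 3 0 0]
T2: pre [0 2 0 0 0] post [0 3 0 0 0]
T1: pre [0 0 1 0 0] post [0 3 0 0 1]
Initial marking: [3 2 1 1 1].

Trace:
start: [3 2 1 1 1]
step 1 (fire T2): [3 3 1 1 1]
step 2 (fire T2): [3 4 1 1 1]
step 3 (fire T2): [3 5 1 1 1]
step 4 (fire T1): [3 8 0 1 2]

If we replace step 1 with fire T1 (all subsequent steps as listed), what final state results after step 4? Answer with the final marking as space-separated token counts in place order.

(re-executing from step 1 with the substitution; state before step 1: [3 2 1 1 1])
step 1 (fire T1): [3 5 0 1 2]
step 2 (fire T2): [3 6 0 1 2]
step 3 (fire T2): [3 7 0 1 2]
step 4 (fire T1): [3 7 0 1 2]

3 7 0 1 2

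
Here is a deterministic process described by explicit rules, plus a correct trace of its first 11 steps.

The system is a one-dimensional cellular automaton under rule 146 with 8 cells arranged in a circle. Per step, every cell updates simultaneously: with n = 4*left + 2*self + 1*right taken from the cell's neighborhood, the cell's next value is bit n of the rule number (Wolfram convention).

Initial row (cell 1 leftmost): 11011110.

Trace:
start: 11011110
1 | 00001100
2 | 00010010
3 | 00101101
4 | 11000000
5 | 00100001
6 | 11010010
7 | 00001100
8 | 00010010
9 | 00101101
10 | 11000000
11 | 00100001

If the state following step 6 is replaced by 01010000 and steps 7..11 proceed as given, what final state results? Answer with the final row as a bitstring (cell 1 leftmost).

state after step 6 := 01010000
7 | 10001000
8 | 01010101
9 | 00000000
10 | 00000000
11 | 00000000

00000000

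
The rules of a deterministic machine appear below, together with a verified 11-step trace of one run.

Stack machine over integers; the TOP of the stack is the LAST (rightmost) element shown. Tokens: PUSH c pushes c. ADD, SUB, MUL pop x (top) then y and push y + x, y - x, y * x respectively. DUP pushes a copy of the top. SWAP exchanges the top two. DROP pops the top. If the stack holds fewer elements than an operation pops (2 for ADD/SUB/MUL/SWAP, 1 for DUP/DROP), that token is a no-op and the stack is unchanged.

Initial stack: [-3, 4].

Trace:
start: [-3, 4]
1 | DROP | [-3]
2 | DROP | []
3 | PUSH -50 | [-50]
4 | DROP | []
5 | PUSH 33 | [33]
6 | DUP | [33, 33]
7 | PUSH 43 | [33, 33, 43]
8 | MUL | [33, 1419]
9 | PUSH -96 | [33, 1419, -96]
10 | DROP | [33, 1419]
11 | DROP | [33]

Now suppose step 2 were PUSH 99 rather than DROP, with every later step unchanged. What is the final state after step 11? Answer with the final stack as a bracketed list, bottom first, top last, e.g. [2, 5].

(re-executing from step 2 with the substitution; state before step 2: [-3])
2 | PUSH 99 | [-3, 99]
3 | PUSH -50 | [-3, 99, -50]
4 | DROP | [-3, 99]
5 | PUSH 33 | [-3, 99, 33]
6 | DUP | [-3, 99, 33, 33]
7 | PUSH 43 | [-3, 99, 33, 33, 43]
8 | MUL | [-3, 99, 33, 1419]
9 | PUSH -96 | [-3, 99, 33, 1419, -96]
10 | DROP | [-3, 99, 33, 1419]
11 | DROP | [-3, 99, 33]

[-3, 99, 33]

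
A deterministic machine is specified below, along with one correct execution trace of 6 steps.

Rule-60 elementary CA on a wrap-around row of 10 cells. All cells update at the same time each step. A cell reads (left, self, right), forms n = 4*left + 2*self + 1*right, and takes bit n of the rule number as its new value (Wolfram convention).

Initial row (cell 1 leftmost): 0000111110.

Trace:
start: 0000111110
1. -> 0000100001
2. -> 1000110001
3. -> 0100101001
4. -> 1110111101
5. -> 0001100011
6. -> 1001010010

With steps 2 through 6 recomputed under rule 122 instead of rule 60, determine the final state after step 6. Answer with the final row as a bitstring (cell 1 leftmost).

1111011110

(re-executing steps 2..6 under rule 122; state before step 2: 0000100001)
2. -> 1001010010
3. -> 0110101101
4. -> 1111011110
5. -> 1001110011
6. -> 1111011110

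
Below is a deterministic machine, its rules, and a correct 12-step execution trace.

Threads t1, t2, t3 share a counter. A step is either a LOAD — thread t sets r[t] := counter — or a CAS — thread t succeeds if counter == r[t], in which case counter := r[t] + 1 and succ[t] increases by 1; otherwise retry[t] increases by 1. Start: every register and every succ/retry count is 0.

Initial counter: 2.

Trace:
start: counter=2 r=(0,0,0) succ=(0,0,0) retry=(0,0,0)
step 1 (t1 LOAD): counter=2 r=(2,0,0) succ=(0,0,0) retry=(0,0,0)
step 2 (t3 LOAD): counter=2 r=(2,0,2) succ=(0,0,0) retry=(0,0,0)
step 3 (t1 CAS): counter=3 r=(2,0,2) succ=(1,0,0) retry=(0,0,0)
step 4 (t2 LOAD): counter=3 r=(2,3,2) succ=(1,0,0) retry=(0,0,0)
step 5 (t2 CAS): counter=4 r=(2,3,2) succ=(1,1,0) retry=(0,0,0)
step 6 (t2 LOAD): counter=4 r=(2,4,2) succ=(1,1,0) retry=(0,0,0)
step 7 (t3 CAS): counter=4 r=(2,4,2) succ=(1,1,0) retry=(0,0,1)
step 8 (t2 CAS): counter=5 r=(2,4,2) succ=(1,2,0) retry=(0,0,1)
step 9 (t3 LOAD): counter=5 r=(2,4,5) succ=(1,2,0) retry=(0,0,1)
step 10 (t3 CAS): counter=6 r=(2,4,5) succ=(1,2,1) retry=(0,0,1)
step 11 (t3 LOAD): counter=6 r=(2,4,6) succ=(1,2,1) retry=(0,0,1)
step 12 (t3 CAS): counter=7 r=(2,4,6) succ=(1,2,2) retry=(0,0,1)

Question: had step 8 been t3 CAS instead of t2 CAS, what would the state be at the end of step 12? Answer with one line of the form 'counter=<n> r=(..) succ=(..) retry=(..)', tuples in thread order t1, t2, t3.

counter=6 r=(2,4,5) succ=(1,1,2) retry=(0,0,2)

(re-executing from step 8 with the substitution; state before step 8: counter=4 r=(2,4,2) succ=(1,1,0) retry=(0,0,1))
step 8 (t3 CAS): counter=4 r=(2,4,2) succ=(1,1,0) retry=(0,0,2)
step 9 (t3 LOAD): counter=4 r=(2,4,4) succ=(1,1,0) retry=(0,0,2)
step 10 (t3 CAS): counter=5 r=(2,4,4) succ=(1,1,1) retry=(0,0,2)
step 11 (t3 LOAD): counter=5 r=(2,4,5) succ=(1,1,1) retry=(0,0,2)
step 12 (t3 CAS): counter=6 r=(2,4,5) succ=(1,1,2) retry=(0,0,2)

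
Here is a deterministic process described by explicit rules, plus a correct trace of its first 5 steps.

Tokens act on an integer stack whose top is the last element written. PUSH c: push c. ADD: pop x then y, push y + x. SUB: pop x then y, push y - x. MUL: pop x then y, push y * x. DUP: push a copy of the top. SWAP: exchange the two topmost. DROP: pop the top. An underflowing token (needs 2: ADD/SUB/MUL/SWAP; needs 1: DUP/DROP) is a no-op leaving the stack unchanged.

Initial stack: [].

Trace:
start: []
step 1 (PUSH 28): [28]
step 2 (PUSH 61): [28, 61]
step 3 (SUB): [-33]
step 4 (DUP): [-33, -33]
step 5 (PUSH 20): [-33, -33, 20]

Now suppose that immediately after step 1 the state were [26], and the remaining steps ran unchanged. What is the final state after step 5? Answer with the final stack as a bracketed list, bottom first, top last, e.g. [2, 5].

[-35, -35, 20]

state after step 1 := [26]
step 2 (PUSH 61): [26, 61]
step 3 (SUB): [-35]
step 4 (DUP): [-35, -35]
step 5 (PUSH 20): [-35, -35, 20]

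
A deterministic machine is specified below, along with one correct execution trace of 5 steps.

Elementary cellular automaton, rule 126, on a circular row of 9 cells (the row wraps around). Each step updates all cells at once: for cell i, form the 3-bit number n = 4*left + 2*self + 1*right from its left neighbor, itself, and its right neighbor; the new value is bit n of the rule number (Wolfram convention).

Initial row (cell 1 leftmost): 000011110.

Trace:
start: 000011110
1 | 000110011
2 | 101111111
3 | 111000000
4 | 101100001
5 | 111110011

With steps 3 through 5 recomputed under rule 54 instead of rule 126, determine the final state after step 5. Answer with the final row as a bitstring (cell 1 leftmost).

000100001

(re-executing steps 3..5 under rule 54; state before step 3: 101111111)
3 | 010000000
4 | 111000000
5 | 000100001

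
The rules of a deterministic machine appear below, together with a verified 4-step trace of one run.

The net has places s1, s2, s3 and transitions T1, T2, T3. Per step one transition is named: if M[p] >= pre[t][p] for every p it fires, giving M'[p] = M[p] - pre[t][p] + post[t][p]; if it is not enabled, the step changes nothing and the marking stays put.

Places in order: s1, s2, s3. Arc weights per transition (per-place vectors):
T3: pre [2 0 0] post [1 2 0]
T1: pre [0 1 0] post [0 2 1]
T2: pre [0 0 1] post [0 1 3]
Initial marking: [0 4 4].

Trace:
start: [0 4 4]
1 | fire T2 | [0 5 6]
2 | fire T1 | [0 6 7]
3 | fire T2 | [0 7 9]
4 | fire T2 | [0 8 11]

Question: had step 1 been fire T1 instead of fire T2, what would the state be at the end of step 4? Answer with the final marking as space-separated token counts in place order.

0 8 10

(re-executing from step 1 with the substitution; state before step 1: [0 4 4])
1 | fire T1 | [0 5 5]
2 | fire T1 | [0 6 6]
3 | fire T2 | [0 7 8]
4 | fire T2 | [0 8 10]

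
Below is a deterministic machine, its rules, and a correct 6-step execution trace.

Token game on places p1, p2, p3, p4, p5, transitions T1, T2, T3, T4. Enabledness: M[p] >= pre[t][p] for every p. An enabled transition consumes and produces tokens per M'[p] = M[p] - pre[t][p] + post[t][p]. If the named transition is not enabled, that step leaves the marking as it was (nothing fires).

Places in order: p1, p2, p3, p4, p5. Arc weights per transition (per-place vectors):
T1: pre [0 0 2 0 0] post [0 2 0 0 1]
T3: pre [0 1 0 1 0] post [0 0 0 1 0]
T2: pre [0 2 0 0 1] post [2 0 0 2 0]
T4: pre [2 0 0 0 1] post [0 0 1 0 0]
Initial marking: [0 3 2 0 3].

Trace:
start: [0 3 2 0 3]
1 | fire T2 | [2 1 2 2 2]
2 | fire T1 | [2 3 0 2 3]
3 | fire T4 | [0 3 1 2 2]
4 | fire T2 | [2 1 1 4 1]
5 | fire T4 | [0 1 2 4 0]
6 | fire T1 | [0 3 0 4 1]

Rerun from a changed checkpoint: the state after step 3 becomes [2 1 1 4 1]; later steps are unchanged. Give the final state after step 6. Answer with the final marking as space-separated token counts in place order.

state after step 3 := [2 1 1 4 1]
4 | fire T2 | [2 1 1 4 1]
5 | fire T4 | [0 1 2 4 0]
6 | fire T1 | [0 3 0 4 1]

0 3 0 4 1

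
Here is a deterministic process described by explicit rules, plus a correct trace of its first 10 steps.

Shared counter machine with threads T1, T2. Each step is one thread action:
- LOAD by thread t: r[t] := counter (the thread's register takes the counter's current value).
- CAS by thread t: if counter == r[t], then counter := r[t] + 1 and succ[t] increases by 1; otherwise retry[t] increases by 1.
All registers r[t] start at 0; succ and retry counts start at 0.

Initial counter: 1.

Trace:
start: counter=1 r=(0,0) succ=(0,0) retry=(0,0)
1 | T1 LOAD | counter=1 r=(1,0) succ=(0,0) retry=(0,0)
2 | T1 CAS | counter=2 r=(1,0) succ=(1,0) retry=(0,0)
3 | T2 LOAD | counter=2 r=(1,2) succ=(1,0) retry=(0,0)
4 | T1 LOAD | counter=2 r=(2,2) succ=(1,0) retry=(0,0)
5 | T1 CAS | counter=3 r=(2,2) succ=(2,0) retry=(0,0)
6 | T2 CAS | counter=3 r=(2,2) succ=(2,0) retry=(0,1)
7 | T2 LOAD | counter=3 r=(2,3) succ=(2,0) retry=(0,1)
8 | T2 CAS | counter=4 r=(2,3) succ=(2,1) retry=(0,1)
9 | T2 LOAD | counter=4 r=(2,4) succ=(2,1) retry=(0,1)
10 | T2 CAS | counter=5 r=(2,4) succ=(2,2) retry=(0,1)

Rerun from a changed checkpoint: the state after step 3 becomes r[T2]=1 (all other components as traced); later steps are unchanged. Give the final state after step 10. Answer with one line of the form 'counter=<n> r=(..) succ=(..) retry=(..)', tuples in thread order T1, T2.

counter=5 r=(2,4) succ=(2,2) retry=(0,1)

state after step 3 := counter=2 r=(1,1) succ=(1,0) retry=(0,0)
4 | T1 LOAD | counter=2 r=(2,1) succ=(1,0) retry=(0,0)
5 | T1 CAS | counter=3 r=(2,1) succ=(2,0) retry=(0,0)
6 | T2 CAS | counter=3 r=(2,1) succ=(2,0) retry=(0,1)
7 | T2 LOAD | counter=3 r=(2,3) succ=(2,0) retry=(0,1)
8 | T2 CAS | counter=4 r=(2,3) succ=(2,1) retry=(0,1)
9 | T2 LOAD | counter=4 r=(2,4) succ=(2,1) retry=(0,1)
10 | T2 CAS | counter=5 r=(2,4) succ=(2,2) retry=(0,1)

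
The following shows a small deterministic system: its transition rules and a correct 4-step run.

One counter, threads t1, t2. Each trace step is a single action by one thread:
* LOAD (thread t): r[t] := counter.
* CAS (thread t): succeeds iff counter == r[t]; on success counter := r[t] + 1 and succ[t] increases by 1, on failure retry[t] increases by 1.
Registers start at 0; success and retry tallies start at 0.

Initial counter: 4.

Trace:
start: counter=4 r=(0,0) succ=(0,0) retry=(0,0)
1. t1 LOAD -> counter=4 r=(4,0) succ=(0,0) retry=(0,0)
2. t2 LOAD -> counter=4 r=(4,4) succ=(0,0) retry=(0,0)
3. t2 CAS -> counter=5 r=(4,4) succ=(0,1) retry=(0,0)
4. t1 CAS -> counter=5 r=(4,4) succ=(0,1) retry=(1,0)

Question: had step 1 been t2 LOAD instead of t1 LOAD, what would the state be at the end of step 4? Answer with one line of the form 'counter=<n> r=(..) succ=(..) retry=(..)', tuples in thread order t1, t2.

counter=5 r=(0,4) succ=(0,1) retry=(1,0)

(re-executing from step 1 with the substitution; state before step 1: counter=4 r=(0,0) succ=(0,0) retry=(0,0))
1. t2 LOAD -> counter=4 r=(0,4) succ=(0,0) retry=(0,0)
2. t2 LOAD -> counter=4 r=(0,4) succ=(0,0) retry=(0,0)
3. t2 CAS -> counter=5 r=(0,4) succ=(0,1) retry=(0,0)
4. t1 CAS -> counter=5 r=(0,4) succ=(0,1) retry=(1,0)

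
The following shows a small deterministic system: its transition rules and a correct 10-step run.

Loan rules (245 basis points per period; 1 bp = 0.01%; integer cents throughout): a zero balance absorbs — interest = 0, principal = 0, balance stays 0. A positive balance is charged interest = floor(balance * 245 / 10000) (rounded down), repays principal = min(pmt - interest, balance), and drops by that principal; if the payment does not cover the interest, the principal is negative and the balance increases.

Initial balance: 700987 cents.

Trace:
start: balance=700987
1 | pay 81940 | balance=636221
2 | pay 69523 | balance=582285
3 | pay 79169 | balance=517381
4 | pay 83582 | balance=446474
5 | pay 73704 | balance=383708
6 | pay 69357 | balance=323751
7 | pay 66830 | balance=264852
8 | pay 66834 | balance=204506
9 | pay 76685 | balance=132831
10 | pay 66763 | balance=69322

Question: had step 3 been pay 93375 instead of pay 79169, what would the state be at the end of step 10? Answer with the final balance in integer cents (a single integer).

52494

(re-executing from step 3 with the substitution; state before step 3: balance=582285)
3 | pay 93375 | balance=503175
4 | pay 83582 | balance=431920
5 | pay 73704 | balance=368798
6 | pay 69357 | balance=308476
7 | pay 66830 | balance=249203
8 | pay 66834 | balance=188474
9 | pay 76685 | balance=116406
10 | pay 66763 | balance=52494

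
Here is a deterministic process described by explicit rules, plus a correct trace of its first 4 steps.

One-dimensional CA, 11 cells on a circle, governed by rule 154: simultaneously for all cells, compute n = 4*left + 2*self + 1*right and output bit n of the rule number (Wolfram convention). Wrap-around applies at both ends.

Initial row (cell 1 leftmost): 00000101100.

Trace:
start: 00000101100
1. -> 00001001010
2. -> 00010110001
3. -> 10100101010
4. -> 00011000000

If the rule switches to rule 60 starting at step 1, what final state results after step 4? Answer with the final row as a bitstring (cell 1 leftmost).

11000101110

(re-executing steps 1..4 under rule 60; state before step 1: 00000101100)
1. -> 00000111010
2. -> 00000100111
3. -> 10000110100
4. -> 11000101110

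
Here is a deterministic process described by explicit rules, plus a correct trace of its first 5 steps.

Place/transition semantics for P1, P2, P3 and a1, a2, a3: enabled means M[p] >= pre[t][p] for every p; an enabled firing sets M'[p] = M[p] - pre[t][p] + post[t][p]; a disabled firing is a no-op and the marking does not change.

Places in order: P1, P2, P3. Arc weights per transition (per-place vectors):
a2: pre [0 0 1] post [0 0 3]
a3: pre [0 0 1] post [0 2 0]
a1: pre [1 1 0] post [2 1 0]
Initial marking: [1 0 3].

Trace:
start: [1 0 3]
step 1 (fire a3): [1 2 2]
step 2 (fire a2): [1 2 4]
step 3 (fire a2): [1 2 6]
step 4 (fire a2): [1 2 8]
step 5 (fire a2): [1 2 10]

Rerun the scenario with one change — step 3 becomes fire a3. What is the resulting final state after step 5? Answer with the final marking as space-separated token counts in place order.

1 4 7

(re-executing from step 3 with the substitution; state before step 3: [1 2 4])
step 3 (fire a3): [1 4 3]
step 4 (fire a2): [1 4 5]
step 5 (fire a2): [1 4 7]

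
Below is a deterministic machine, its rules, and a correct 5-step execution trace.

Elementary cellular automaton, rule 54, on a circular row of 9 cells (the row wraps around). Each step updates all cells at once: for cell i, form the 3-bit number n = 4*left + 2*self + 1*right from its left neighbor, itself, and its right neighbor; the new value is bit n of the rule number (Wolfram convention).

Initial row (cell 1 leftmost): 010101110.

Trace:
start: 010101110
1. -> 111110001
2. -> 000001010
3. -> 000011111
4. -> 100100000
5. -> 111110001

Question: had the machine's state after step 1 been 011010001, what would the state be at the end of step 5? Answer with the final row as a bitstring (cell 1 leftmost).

111110001

state after step 1 := 011010001
2. -> 100111011
3. -> 011000100
4. -> 100101110
5. -> 111110001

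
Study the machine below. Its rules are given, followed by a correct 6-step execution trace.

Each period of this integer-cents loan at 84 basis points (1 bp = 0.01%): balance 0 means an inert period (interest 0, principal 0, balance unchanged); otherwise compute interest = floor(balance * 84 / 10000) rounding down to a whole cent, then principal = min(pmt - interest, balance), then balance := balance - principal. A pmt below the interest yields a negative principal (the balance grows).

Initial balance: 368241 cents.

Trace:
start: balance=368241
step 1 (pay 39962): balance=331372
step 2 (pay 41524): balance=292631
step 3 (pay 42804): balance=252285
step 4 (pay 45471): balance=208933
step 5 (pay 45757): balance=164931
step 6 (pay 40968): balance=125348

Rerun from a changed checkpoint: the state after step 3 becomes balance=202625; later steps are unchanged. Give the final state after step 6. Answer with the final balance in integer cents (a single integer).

74426

state after step 3 := balance=202625
step 4 (pay 45471): balance=158856
step 5 (pay 45757): balance=114433
step 6 (pay 40968): balance=74426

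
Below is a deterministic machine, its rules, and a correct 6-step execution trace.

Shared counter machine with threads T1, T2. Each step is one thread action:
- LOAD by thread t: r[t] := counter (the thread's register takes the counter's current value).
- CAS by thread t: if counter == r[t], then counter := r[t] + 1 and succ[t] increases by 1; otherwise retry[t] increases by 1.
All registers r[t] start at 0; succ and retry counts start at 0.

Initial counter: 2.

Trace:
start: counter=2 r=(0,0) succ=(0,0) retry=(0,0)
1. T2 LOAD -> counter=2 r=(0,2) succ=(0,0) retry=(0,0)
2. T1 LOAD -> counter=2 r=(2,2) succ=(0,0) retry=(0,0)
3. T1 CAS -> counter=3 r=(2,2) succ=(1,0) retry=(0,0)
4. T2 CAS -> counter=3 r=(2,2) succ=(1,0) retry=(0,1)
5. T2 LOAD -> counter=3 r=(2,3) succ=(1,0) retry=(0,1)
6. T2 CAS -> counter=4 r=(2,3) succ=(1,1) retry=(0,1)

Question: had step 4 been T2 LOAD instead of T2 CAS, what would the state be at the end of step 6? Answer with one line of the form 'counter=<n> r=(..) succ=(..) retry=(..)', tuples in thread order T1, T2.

(re-executing from step 4 with the substitution; state before step 4: counter=3 r=(2,2) succ=(1,0) retry=(0,0))
4. T2 LOAD -> counter=3 r=(2,3) succ=(1,0) retry=(0,0)
5. T2 LOAD -> counter=3 r=(2,3) succ=(1,0) retry=(0,0)
6. T2 CAS -> counter=4 r=(2,3) succ=(1,1) retry=(0,0)

counter=4 r=(2,3) succ=(1,1) retry=(0,0)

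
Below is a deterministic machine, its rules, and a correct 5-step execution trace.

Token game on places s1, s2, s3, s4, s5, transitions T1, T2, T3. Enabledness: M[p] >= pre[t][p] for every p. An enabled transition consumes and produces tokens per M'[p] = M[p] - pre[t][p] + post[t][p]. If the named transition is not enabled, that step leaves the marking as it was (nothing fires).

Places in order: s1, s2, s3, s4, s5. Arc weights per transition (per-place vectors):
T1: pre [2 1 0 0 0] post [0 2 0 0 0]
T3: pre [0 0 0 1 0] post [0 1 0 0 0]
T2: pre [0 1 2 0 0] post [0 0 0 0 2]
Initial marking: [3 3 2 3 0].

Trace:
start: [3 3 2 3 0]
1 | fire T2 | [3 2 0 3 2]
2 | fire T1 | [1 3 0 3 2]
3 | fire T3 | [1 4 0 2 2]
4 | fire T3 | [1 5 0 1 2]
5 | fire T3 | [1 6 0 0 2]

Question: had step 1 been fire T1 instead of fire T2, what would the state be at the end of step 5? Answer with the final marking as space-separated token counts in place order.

1 7 2 0 0

(re-executing from step 1 with the substitution; state before step 1: [3 3 2 3 0])
1 | fire T1 | [1 4 2 3 0]
2 | fire T1 | [1 4 2 3 0]
3 | fire T3 | [1 5 2 2 0]
4 | fire T3 | [1 6 2 1 0]
5 | fire T3 | [1 7 2 0 0]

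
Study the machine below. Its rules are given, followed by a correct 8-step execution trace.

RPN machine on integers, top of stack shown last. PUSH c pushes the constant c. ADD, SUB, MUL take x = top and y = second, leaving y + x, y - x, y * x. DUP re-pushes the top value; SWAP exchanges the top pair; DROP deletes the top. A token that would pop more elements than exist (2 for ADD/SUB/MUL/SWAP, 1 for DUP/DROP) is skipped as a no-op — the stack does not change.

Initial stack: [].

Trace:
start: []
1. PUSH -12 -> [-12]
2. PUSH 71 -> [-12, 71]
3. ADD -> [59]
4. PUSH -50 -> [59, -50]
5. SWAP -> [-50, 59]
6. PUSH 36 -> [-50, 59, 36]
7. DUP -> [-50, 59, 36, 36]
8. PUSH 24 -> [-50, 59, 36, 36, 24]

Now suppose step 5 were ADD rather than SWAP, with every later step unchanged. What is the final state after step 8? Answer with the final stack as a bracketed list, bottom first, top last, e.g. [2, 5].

(re-executing from step 5 with the substitution; state before step 5: [59, -50])
5. ADD -> [9]
6. PUSH 36 -> [9, 36]
7. DUP -> [9, 36, 36]
8. PUSH 24 -> [9, 36, 36, 24]

[9, 36, 36, 24]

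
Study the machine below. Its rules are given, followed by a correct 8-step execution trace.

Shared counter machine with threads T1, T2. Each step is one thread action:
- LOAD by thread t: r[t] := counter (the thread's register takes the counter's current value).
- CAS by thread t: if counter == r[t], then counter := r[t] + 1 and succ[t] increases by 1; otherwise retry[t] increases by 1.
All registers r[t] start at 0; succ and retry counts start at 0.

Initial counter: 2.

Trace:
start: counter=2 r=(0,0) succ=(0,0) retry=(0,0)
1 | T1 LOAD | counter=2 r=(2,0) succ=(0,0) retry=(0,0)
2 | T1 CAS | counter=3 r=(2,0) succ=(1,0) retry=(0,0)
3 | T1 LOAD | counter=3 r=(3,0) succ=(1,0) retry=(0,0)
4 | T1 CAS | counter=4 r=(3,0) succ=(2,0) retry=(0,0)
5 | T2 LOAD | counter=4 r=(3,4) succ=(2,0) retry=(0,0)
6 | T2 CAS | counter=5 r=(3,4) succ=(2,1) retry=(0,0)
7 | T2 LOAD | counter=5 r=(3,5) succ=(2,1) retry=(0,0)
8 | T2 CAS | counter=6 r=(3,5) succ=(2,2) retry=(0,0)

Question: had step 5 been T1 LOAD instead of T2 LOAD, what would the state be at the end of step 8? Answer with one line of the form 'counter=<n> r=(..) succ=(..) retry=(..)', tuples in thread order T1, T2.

(re-executing from step 5 with the substitution; state before step 5: counter=4 r=(3,0) succ=(2,0) retry=(0,0))
5 | T1 LOAD | counter=4 r=(4,0) succ=(2,0) retry=(0,0)
6 | T2 CAS | counter=4 r=(4,0) succ=(2,0) retry=(0,1)
7 | T2 LOAD | counter=4 r=(4,4) succ=(2,0) retry=(0,1)
8 | T2 CAS | counter=5 r=(4,4) succ=(2,1) retry=(0,1)

counter=5 r=(4,4) succ=(2,1) retry=(0,1)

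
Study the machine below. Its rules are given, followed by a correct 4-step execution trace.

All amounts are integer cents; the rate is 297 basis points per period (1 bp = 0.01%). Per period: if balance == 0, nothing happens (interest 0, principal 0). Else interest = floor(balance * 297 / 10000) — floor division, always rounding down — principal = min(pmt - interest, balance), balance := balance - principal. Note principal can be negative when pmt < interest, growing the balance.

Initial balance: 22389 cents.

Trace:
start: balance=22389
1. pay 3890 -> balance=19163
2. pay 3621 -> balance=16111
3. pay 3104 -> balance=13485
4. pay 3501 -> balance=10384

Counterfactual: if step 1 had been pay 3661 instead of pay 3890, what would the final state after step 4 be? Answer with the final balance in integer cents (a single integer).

(re-executing from step 1 with the substitution; state before step 1: balance=22389)
1. pay 3661 -> balance=19392
2. pay 3621 -> balance=16346
3. pay 3104 -> balance=13727
4. pay 3501 -> balance=10633

10633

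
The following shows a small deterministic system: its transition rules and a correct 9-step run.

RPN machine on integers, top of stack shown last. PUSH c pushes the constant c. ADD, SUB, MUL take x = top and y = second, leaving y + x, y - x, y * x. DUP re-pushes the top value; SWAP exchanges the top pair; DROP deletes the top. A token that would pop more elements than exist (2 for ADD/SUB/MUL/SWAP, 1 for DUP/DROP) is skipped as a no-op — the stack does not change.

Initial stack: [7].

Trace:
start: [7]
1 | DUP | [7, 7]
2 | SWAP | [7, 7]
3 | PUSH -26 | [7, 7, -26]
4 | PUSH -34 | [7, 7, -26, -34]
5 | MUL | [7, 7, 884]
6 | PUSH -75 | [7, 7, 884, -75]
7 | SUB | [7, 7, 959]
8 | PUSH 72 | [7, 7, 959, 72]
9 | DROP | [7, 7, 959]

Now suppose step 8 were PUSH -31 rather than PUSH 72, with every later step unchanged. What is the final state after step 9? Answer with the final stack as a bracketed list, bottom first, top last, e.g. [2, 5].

(re-executing from step 8 with the substitution; state before step 8: [7, 7, 959])
8 | PUSH -31 | [7, 7, 959, -31]
9 | DROP | [7, 7, 959]

[7, 7, 959]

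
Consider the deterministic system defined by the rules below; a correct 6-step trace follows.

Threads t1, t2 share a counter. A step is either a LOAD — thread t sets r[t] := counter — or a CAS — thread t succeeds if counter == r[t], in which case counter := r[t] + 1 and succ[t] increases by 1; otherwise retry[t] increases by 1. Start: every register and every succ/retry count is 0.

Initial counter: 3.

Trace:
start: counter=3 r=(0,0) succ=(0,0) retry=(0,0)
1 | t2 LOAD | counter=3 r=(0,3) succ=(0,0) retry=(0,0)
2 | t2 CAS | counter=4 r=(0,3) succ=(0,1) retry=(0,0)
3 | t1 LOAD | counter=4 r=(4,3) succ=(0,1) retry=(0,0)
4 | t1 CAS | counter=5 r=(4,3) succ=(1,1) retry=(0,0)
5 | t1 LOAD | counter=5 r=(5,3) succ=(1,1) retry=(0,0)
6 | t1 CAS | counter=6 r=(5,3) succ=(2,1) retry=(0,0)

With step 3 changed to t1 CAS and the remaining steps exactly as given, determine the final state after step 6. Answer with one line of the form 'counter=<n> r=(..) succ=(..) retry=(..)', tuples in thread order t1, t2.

counter=5 r=(4,3) succ=(1,1) retry=(2,0)

(re-executing from step 3 with the substitution; state before step 3: counter=4 r=(0,3) succ=(0,1) retry=(0,0))
3 | t1 CAS | counter=4 r=(0,3) succ=(0,1) retry=(1,0)
4 | t1 CAS | counter=4 r=(0,3) succ=(0,1) retry=(2,0)
5 | t1 LOAD | counter=4 r=(4,3) succ=(0,1) retry=(2,0)
6 | t1 CAS | counter=5 r=(4,3) succ=(1,1) retry=(2,0)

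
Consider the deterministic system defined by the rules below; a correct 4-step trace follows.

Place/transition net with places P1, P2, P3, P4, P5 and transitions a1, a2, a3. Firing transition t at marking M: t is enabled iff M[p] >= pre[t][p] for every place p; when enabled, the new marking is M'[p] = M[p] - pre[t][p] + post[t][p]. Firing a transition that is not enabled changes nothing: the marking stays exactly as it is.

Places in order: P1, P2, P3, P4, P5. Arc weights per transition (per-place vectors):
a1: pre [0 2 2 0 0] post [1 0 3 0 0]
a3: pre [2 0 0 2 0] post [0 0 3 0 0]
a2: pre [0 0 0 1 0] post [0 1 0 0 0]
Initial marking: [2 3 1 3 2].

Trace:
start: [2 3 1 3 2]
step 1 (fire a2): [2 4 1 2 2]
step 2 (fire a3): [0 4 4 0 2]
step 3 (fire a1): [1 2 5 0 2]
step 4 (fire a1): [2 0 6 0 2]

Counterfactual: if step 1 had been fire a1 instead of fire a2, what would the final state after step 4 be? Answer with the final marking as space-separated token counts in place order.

1 1 5 1 2

(re-executing from step 1 with the substitution; state before step 1: [2 3 1 3 2])
step 1 (fire a1): [2 3 1 3 2]
step 2 (fire a3): [0 3 4 1 2]
step 3 (fire a1): [1 1 5 1 2]
step 4 (fire a1): [1 1 5 1 2]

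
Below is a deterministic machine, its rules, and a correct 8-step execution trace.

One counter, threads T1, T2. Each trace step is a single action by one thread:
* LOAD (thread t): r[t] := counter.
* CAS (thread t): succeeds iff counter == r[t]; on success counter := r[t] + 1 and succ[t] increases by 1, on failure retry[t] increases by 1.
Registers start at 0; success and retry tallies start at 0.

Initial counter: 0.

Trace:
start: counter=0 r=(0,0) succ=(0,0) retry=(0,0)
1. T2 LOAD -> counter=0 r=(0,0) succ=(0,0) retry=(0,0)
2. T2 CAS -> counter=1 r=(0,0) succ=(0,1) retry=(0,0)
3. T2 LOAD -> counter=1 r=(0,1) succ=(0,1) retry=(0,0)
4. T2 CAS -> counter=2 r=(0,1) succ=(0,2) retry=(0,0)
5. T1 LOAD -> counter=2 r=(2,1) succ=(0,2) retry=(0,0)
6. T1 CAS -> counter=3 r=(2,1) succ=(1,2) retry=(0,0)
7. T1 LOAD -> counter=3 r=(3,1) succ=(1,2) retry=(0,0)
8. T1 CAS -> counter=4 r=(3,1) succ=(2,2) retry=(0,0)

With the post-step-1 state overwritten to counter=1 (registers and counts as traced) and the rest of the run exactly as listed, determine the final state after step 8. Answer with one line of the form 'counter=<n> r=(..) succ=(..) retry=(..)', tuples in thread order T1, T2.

counter=4 r=(3,1) succ=(2,1) retry=(0,1)

state after step 1 := counter=1 r=(0,0) succ=(0,0) retry=(0,0)
2. T2 CAS -> counter=1 r=(0,0) succ=(0,0) retry=(0,1)
3. T2 LOAD -> counter=1 r=(0,1) succ=(0,0) retry=(0,1)
4. T2 CAS -> counter=2 r=(0,1) succ=(0,1) retry=(0,1)
5. T1 LOAD -> counter=2 r=(2,1) succ=(0,1) retry=(0,1)
6. T1 CAS -> counter=3 r=(2,1) succ=(1,1) retry=(0,1)
7. T1 LOAD -> counter=3 r=(3,1) succ=(1,1) retry=(0,1)
8. T1 CAS -> counter=4 r=(3,1) succ=(2,1) retry=(0,1)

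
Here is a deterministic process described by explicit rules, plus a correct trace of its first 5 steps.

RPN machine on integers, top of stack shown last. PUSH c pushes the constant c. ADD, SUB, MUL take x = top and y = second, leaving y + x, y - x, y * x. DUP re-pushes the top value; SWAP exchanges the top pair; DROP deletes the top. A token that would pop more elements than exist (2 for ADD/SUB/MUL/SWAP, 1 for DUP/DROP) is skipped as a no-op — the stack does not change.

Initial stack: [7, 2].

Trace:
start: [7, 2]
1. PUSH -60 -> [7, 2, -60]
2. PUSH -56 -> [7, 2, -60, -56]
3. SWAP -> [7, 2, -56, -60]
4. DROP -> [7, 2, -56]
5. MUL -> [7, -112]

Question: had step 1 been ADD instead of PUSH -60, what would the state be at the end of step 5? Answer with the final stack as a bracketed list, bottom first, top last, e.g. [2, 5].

(re-executing from step 1 with the substitution; state before step 1: [7, 2])
1. ADD -> [9]
2. PUSH -56 -> [9, -56]
3. SWAP -> [-56, 9]
4. DROP -> [-56]
5. MUL -> [-56]

[-56]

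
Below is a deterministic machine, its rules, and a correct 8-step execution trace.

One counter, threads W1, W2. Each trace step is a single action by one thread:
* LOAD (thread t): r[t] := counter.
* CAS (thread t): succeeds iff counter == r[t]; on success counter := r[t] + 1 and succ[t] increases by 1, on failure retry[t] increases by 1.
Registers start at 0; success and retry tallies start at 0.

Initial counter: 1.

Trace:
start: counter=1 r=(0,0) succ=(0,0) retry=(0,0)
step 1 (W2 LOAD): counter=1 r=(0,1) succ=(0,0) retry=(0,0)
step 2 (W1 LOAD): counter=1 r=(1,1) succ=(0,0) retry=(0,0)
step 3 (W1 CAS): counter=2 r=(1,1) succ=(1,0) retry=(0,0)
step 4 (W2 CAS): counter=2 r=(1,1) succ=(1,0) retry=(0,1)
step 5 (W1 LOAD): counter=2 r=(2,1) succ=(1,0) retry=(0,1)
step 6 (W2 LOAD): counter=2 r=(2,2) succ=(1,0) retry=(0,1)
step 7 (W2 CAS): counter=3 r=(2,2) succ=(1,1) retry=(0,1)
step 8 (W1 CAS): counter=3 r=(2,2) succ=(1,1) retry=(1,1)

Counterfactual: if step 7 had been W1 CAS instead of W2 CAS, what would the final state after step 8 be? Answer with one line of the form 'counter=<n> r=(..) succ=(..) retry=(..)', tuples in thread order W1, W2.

counter=3 r=(2,2) succ=(2,0) retry=(1,1)

(re-executing from step 7 with the substitution; state before step 7: counter=2 r=(2,2) succ=(1,0) retry=(0,1))
step 7 (W1 CAS): counter=3 r=(2,2) succ=(2,0) retry=(0,1)
step 8 (W1 CAS): counter=3 r=(2,2) succ=(2,0) retry=(1,1)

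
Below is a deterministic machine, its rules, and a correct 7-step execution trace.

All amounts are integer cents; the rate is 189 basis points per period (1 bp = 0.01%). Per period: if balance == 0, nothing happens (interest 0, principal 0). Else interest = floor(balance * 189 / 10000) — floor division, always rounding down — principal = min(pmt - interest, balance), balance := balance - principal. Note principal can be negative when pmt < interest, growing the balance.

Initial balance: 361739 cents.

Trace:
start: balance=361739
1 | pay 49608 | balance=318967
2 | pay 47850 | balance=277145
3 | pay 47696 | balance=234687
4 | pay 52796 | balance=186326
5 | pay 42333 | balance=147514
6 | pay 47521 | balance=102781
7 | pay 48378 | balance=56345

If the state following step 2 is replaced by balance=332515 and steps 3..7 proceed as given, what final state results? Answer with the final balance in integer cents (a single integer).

117147

state after step 2 := balance=332515
3 | pay 47696 | balance=291103
4 | pay 52796 | balance=243808
5 | pay 42333 | balance=206082
6 | pay 47521 | balance=162455
7 | pay 48378 | balance=117147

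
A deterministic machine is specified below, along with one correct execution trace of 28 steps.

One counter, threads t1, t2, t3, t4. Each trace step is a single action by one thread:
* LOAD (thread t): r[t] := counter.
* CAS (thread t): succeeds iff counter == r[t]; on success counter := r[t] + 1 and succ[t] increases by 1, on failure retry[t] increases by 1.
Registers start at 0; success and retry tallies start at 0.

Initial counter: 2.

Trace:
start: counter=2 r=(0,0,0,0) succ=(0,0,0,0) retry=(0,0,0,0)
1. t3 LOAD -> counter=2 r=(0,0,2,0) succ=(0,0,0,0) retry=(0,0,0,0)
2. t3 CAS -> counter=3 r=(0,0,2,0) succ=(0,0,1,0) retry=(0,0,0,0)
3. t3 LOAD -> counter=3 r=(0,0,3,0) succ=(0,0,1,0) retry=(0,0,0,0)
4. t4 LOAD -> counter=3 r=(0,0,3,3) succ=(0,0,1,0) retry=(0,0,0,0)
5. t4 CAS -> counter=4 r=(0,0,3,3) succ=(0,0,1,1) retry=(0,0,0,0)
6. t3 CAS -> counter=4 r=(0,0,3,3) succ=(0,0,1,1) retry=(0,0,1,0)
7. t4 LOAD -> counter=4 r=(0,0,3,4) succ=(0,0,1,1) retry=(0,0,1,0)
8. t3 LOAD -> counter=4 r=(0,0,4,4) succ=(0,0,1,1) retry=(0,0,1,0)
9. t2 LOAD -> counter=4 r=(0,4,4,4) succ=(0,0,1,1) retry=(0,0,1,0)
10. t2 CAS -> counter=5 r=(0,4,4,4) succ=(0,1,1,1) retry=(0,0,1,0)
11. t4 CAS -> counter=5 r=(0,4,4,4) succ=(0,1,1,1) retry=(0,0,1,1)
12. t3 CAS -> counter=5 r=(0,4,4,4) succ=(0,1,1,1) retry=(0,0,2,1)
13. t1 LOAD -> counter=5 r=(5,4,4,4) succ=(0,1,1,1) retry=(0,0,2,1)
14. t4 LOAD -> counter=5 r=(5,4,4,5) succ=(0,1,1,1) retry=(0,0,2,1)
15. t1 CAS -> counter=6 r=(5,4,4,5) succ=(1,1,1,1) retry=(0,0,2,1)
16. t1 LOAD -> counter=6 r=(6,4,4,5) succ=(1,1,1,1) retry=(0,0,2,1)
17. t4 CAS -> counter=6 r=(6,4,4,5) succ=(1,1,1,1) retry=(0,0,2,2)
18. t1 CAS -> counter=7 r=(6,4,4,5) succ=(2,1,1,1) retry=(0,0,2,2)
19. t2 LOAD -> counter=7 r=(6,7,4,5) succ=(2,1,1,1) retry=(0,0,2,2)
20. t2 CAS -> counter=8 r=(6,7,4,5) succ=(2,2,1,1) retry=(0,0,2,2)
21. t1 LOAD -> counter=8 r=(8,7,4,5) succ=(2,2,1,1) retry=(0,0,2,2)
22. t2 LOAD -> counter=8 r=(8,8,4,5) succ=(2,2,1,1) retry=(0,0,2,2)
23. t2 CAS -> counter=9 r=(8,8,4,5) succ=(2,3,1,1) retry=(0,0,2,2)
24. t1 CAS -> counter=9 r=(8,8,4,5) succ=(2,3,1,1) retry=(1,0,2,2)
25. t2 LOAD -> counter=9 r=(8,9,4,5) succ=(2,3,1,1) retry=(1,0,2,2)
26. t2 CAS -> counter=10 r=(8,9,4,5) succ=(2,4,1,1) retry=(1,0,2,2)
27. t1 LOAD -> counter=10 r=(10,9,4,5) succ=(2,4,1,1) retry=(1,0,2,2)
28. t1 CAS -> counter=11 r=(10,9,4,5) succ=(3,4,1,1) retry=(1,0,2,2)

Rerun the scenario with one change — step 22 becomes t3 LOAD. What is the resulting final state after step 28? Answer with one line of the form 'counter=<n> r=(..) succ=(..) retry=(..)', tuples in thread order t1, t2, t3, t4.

(re-executing from step 22 with the substitution; state before step 22: counter=8 r=(8,7,4,5) succ=(2,2,1,1) retry=(0,0,2,2))
22. t3 LOAD -> counter=8 r=(8,7,8,5) succ=(2,2,1,1) retry=(0,0,2,2)
23. t2 CAS -> counter=8 r=(8,7,8,5) succ=(2,2,1,1) retry=(0,1,2,2)
24. t1 CAS -> counter=9 r=(8,7,8,5) succ=(3,2,1,1) retry=(0,1,2,2)
25. t2 LOAD -> counter=9 r=(8,9,8,5) succ=(3,2,1,1) retry=(0,1,2,2)
26. t2 CAS -> counter=10 r=(8,9,8,5) succ=(3,3,1,1) retry=(0,1,2,2)
27. t1 LOAD -> counter=10 r=(10,9,8,5) succ=(3,3,1,1) retry=(0,1,2,2)
28. t1 CAS -> counter=11 r=(10,9,8,5) succ=(4,3,1,1) retry=(0,1,2,2)

counter=11 r=(10,9,8,5) succ=(4,3,1,1) retry=(0,1,2,2)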